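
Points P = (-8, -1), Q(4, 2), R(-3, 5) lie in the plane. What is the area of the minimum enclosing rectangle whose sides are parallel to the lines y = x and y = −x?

75

In coordinates u = x + y, v = x − y the rectangle is axis-aligned; the map (x,y)→(u,v) scales areas by 2.
u-values: -9, 6, 2; range = 6 − (-9) = 15.
v-values: -7, 2, -8; range = 2 − (-8) = 10.
Area = (15 × 10) / 2 = 75.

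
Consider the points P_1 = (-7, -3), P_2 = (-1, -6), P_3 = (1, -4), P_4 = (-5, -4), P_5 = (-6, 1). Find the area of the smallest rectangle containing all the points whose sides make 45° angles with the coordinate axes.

In coordinates u = x + y, v = x − y the rectangle is axis-aligned; the map (x,y)→(u,v) scales areas by 2.
u-values: -10, -7, -3, -9, -5; range = -3 − (-10) = 7.
v-values: -4, 5, 5, -1, -7; range = 5 − (-7) = 12.
Area = (7 × 12) / 2 = 42.

42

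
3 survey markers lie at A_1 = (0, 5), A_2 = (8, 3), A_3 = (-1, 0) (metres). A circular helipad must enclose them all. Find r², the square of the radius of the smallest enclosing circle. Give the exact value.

1105/49

Side lengths²: A_1A_2² = 68, A_1A_3² = 26, A_2A_3² = 90.
Since A_2A_3² = 90 < 68 + 26 = 94, the triangle is acute, so the smallest enclosing circle is the circumcircle.
Circumcentre = (24/7, 12/7), r² = 1105/49.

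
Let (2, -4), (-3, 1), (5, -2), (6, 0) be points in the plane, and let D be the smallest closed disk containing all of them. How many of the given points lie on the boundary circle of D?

A smallest enclosing disk is always determined by at most three of the input points on its boundary.
The farthest pair is (-3, 1)–(6, 0) with squared distance 82. The circle on this segment as diameter has centre (1.5, 0.5) and r² = 82/4 = 20.5.
Check (2, -4): distance² to centre = 20.5 ≤ 20.5, so it lies inside.
All remaining points lie in this disk, and no smaller disk contains both endpoints, so this is the minimum enclosing circle.
The points at distance exactly r from the centre are (2, -4), (-3, 1), (6, 0) — 3 points.

3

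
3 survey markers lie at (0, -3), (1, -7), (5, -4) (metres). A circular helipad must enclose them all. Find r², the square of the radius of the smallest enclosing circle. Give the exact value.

Call the three points A, B, C in the order given.
Side lengths²: AB² = 17, AC² = 26, BC² = 25.
Since AC² = 26 < 25 + 17 = 42, the triangle is acute, so the smallest enclosing circle is the circumcircle.
Circumcentre = (87/38, -173/38), r² = 5525/722.

5525/722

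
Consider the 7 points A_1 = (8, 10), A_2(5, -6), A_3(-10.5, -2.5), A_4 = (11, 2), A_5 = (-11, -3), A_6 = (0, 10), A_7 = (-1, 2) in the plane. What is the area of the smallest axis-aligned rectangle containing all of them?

352

x ranges over [-11, 11], width 22.
y ranges over [-6, 10], height 16.
Area = 22 × 16 = 352.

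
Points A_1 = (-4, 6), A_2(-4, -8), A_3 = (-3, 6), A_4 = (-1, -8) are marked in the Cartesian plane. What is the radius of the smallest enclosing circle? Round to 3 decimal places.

7.159

A smallest enclosing disk is always determined by at most three of the input points on its boundary.
The farthest pair is A_1–A_4 with squared distance 205. The circle on this segment as diameter has centre (-2.5, -1) and r² = 205/4 = 51.25.
Check A_2: distance² to centre = 51.25 ≤ 51.25, so it lies inside.
All remaining points lie in this disk, and no smaller disk contains both endpoints, so this is the minimum enclosing circle.
r = √(51.25) ≈ 7.159.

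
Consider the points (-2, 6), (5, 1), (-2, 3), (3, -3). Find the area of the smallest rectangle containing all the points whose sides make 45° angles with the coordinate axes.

42

In coordinates u = x + y, v = x − y the rectangle is axis-aligned; the map (x,y)→(u,v) scales areas by 2.
u-values: 4, 6, 1, 0; range = 6 − 0 = 6.
v-values: -8, 4, -5, 6; range = 6 − (-8) = 14.
Area = (6 × 14) / 2 = 42.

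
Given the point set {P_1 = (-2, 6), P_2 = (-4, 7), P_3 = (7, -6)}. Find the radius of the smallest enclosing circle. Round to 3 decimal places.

Side lengths²: P_1P_2² = 5, P_1P_3² = 225, P_2P_3² = 290.
Since P_2P_3² = 290 ≥ 225 + 5 = 230, the angle opposite P_2P_3 is not acute, so the smallest enclosing circle has P_2P_3 as diameter.
Centre = midpoint of P_2P_3 = (1.5, 0.5), r² = 290/4 = 72.5.
r = √(72.5) ≈ 8.515.

8.515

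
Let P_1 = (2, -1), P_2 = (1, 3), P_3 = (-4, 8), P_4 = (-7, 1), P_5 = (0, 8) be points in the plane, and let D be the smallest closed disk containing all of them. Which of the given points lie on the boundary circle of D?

P_1, P_3, P_4

A smallest enclosing disk is always determined by at most three of the input points on its boundary.
The minimum enclosing circle is determined by three boundary points: P_1, P_3, P_4.
Their circumcentre is (-85/46, 135/46) with r² = 32045/1058.
The farthest remaining point P_5 is at distance² 30757/1058 ≤ 32045/1058.
The points at distance exactly r from the centre are P_1, P_3, P_4 — 3 points.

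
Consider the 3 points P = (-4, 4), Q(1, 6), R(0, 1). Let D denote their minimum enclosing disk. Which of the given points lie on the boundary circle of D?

Side lengths²: PQ² = 29, PR² = 25, QR² = 26.
Since PQ² = 29 < 26 + 25 = 51, the triangle is acute, so the smallest enclosing circle is the circumcircle.
Circumcentre = (-47/46, 175/46), r² = 9425/1058.
The points at distance exactly r from the centre are P, Q, R — 3 points.

P, Q, R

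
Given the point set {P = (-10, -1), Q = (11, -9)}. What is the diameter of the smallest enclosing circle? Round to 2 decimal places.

The smallest circle enclosing two points has them as diameter endpoints.
Centre = midpoint = (0.5, -5); r² = |PQ|²/4 = 505/4 = 126.25.
Diameter = 2r = 2√(126.25) ≈ 22.47.

22.47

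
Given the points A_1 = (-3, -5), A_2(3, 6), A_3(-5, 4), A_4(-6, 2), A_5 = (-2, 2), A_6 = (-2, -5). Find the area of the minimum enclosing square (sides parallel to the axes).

121

The bounding box has width 9 and height 11.
An axis-aligned square enclosing the set must have side ≥ max(width, height).
So the minimum side is max(9, 11) = 11.
Area = 11² = 121.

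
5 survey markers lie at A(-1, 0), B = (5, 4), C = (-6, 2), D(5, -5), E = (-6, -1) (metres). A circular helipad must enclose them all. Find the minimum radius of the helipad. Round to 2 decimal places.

6.63

The minimum enclosing circle is determined by three boundary points: B, C, D.
Their circumcentre is (3/22, -0.5) with r² = 10625/242.
The farthest remaining point E is at distance² 9173/242 ≤ 10625/242.
r = √(10625/242) ≈ 6.63.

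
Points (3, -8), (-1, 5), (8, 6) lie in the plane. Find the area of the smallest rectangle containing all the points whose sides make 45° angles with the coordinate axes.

In coordinates u = x + y, v = x − y the rectangle is axis-aligned; the map (x,y)→(u,v) scales areas by 2.
u-values: -5, 4, 14; range = 14 − (-5) = 19.
v-values: 11, -6, 2; range = 11 − (-6) = 17.
Area = (19 × 17) / 2 = 161.5.

161.5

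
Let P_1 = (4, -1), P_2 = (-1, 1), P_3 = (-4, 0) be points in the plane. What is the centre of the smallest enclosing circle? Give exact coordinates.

Side lengths²: P_1P_2² = 29, P_1P_3² = 65, P_2P_3² = 10.
Since P_1P_3² = 65 ≥ 29 + 10 = 39, the angle opposite P_1P_3 is not acute, so the smallest enclosing circle has P_1P_3 as diameter.
Centre = midpoint of P_1P_3 = (0, -0.5), r² = 65/4 = 16.25.
Centre = (0, -0.5).

(0, -0.5)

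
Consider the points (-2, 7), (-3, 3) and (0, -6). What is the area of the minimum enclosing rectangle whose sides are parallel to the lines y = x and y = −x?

82.5

In coordinates u = x + y, v = x − y the rectangle is axis-aligned; the map (x,y)→(u,v) scales areas by 2.
u-values: 5, 0, -6; range = 5 − (-6) = 11.
v-values: -9, -6, 6; range = 6 − (-9) = 15.
Area = (11 × 15) / 2 = 82.5.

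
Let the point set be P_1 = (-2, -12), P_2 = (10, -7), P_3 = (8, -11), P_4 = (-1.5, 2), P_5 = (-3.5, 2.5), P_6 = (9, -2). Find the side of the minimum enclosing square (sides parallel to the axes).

The bounding box has width 13.5 and height 14.5.
An axis-aligned square enclosing the set must have side ≥ max(width, height).
So the minimum side is max(13.5, 14.5) = 14.5.

14.5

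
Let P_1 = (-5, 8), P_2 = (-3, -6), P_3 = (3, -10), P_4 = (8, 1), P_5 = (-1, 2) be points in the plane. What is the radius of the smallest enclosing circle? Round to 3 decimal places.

By Welzl's lemma the MEC is supported by two points (diametrically opposite) or three points (on a circumcircle).
The farthest pair is P_1–P_3 with squared distance 388. The circle on this segment as diameter has centre (-1, -1) and r² = 388/4 = 97.
Check P_2: distance² to centre = 29 ≤ 97, so it lies inside.
All remaining points lie in this disk, and no smaller disk contains both endpoints, so this is the minimum enclosing circle.
r = √97 ≈ 9.849.

9.849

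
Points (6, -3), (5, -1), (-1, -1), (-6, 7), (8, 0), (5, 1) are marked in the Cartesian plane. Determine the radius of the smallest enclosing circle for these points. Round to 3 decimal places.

The minimum enclosing circle is determined by three boundary points: (6, -3), (-6, 7), (8, 0).
Their circumcentre is (0.625, 2.75) with r² = 61.953125.
The farthest remaining point (5, -1) is at distance² 33.203125 ≤ 61.953125.
r = √(61.953125) ≈ 7.871.

7.871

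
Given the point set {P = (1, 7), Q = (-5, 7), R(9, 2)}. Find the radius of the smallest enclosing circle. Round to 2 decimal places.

7.43

Side lengths²: PQ² = 36, PR² = 89, QR² = 221.
Since QR² = 221 ≥ 89 + 36 = 125, the angle opposite QR is not acute, so the smallest enclosing circle has QR as diameter.
Centre = midpoint of QR = (2, 4.5), r² = 221/4 = 55.25.
r = √(55.25) ≈ 7.43.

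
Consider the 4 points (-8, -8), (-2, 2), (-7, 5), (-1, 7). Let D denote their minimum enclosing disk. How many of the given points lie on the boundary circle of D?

2

The farthest pair is (-8, -8)–(-1, 7) with squared distance 274. The circle on this segment as diameter has centre (-4.5, -0.5) and r² = 274/4 = 68.5.
Check (-2, 2): distance² to centre = 12.5 ≤ 68.5, so it lies inside.
All remaining points lie in this disk, and no smaller disk contains both endpoints, so this is the minimum enclosing circle.
The points at distance exactly r from the centre are (-8, -8), (-1, 7) — 2 points.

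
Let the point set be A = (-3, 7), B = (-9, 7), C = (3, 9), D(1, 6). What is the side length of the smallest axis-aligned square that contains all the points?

12

The bounding box has width 12 and height 3.
An axis-aligned square enclosing the set must have side ≥ max(width, height).
So the minimum side is max(12, 3) = 12.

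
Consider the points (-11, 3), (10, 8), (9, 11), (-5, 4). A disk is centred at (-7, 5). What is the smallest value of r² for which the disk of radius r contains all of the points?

298

The required radius is the distance from (-7, 5) to the farthest point.
Squared distances: 20, 298, 292, 5.
Maximum is 298, attained at (10, 8).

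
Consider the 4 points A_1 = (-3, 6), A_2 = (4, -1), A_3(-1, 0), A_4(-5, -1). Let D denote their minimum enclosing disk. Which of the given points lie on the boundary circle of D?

The minimum enclosing circle of a finite set is fixed by two of the points (as a diameter) or three (as a circumcircle).
The minimum enclosing circle is determined by three boundary points: A_1, A_2, A_4.
Their circumcentre is (-0.5, 1.5) with r² = 26.5.
The farthest remaining point A_3 is at distance² 2.5 ≤ 26.5.
The points at distance exactly r from the centre are A_1, A_2, A_4 — 3 points.

A_1, A_2, A_4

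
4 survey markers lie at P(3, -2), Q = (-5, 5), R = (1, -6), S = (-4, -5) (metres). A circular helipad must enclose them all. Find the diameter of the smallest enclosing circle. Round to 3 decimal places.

12.530

The minimum enclosing circle of a finite set is fixed by two of the points (as a diameter) or three (as a circumcircle).
The farthest pair is Q–R with squared distance 157. The circle on this segment as diameter has centre (-2, -0.5) and r² = 157/4 = 39.25.
Check P: distance² to centre = 27.25 ≤ 39.25, so it lies inside.
All remaining points lie in this disk, and no smaller disk contains both endpoints, so this is the minimum enclosing circle.
Diameter = 2r = 2√(39.25) ≈ 12.530.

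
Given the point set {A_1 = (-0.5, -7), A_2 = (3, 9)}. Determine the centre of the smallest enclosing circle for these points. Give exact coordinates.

The smallest circle enclosing two points has them as diameter endpoints.
Centre = midpoint = (1.25, 1); r² = |A_1A_2|²/4 = 268.25/4 = 67.0625.
Centre = (1.25, 1).

(1.25, 1)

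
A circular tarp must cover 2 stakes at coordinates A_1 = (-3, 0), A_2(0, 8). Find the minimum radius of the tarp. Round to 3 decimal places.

4.272

The smallest circle enclosing two points has them as diameter endpoints.
Centre = midpoint = (-1.5, 4); r² = |A_1A_2|²/4 = 73/4 = 18.25.
r = √(18.25) ≈ 4.272.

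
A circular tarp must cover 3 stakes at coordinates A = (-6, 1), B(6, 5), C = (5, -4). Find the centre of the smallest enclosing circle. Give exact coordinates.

(17/26, 27/26)

Side lengths²: AB² = 160, AC² = 146, BC² = 82.
Since AB² = 160 < 146 + 82 = 228, the triangle is acute, so the smallest enclosing circle is the circumcircle.
Circumcentre = (17/26, 27/26), r² = 14965/338.
Centre = (17/26, 27/26).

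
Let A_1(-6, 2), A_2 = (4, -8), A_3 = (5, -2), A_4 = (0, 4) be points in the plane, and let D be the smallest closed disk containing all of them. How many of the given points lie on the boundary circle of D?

3

A smallest enclosing disk is always determined by at most three of the input points on its boundary.
The farthest pair is A_1–A_2 with squared distance 200. The circle on this segment as diameter has centre (-1, -3) and r² = 200/4 = 50.
Check A_3: distance² to centre = 37 ≤ 50, so it lies inside.
All remaining points lie in this disk, and no smaller disk contains both endpoints, so this is the minimum enclosing circle.
The points at distance exactly r from the centre are A_1, A_2, A_4 — 3 points.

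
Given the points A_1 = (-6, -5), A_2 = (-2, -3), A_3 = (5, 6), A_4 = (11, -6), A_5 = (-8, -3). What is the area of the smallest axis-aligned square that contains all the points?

361

The bounding box has width 19 and height 12.
An axis-aligned square enclosing the set must have side ≥ max(width, height).
So the minimum side is max(19, 12) = 19.
Area = 19² = 361.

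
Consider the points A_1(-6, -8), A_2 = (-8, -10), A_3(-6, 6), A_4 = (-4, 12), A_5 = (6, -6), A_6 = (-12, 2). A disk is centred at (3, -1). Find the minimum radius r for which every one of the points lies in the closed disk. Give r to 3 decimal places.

The required radius is the distance from (3, -1) to the farthest point.
Squared distances: 130, 202, 130, 218, 34, 234.
Maximum is 234, attained at A_6.
r = √234 ≈ 15.297.

15.297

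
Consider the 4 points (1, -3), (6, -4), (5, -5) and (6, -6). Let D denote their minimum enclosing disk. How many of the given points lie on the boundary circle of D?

2

The farthest pair is (1, -3)–(6, -6) with squared distance 34. The circle on this segment as diameter has centre (3.5, -4.5) and r² = 34/4 = 8.5.
Check (6, -4): distance² to centre = 6.5 ≤ 8.5, so it lies inside.
All remaining points lie in this disk, and no smaller disk contains both endpoints, so this is the minimum enclosing circle.
The points at distance exactly r from the centre are (1, -3), (6, -6) — 2 points.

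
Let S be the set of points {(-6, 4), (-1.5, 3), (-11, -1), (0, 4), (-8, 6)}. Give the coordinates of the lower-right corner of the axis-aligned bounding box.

x-range [-11, 0], y-range [-1, 6].
The lower-right corner is (0, -1).

(0, -1)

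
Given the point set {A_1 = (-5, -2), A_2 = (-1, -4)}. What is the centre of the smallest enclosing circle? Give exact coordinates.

(-3, -3)

The smallest circle enclosing two points has them as diameter endpoints.
Centre = midpoint = (-3, -3); r² = |A_1A_2|²/4 = 20/4 = 5.
Centre = (-3, -3).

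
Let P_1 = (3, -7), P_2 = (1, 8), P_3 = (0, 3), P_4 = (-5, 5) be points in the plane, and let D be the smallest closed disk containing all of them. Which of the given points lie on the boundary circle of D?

P_1, P_2, P_4

The minimum enclosing circle of a finite set is fixed by two of the points (as a diameter) or three (as a circumcircle).
The minimum enclosing circle is determined by three boundary points: P_1, P_2, P_4.
Their circumcentre is (1.0625, 0.375) with r² = 58.14453125.
The farthest remaining point P_3 is at distance² 8.01953125 ≤ 58.14453125.
The points at distance exactly r from the centre are P_1, P_2, P_4 — 3 points.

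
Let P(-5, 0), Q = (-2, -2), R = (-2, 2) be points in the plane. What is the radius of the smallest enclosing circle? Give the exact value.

13/6

Side lengths²: PQ² = 13, PR² = 13, QR² = 16.
Since QR² = 16 < 13 + 13 = 26, the triangle is acute, so the smallest enclosing circle is the circumcircle.
Circumcentre = (-17/6, 0), r² = 169/36.
r = √(169/36) = 13/6.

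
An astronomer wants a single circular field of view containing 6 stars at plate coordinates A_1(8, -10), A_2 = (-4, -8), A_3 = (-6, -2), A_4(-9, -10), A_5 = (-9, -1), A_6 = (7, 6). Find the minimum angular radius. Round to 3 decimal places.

By Welzl's lemma the MEC is supported by two points (diametrically opposite) or three points (on a circumcircle).
The minimum enclosing circle is determined by three boundary points: A_1, A_4, A_6.
Their circumcentre is (-0.5, -2.5) with r² = 128.5.
The farthest remaining point A_5 is at distance² 74.5 ≤ 128.5.
r = √(128.5) ≈ 11.336.

11.336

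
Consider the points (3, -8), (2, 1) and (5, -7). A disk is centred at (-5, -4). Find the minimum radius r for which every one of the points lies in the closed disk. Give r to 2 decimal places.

The required radius is the distance from (-5, -4) to the farthest point.
Squared distances: 80, 74, 109.
Maximum is 109, attained at (5, -7).
r = √109 ≈ 10.44.

10.44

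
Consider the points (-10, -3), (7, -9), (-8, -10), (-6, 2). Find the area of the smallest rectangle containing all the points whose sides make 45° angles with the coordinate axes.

In coordinates u = x + y, v = x − y the rectangle is axis-aligned; the map (x,y)→(u,v) scales areas by 2.
u-values: -13, -2, -18, -4; range = -2 − (-18) = 16.
v-values: -7, 16, 2, -8; range = 16 − (-8) = 24.
Area = (16 × 24) / 2 = 192.

192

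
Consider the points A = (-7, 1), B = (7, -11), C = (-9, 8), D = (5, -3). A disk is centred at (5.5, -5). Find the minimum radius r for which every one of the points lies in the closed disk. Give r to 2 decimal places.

The required radius is the distance from (5.5, -5) to the farthest point.
Squared distances: 192.25, 38.25, 379.25, 4.25.
Maximum is 379.25, attained at C.
r = √(379.25) ≈ 19.47.

19.47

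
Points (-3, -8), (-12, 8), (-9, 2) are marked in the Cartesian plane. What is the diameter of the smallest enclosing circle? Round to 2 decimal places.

Call the three points A, B, C in the order given.
Side lengths²: AB² = 337, AC² = 136, BC² = 45.
Since AB² = 337 ≥ 136 + 45 = 181, the angle opposite AB is not acute, so the smallest enclosing circle has AB as diameter.
Centre = midpoint of AB = (-7.5, 0), r² = 337/4 = 84.25.
Diameter = 2r = 2√(84.25) ≈ 18.36.

18.36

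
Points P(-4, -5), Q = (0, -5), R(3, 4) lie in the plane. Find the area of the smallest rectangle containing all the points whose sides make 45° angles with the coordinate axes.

In coordinates u = x + y, v = x − y the rectangle is axis-aligned; the map (x,y)→(u,v) scales areas by 2.
u-values: -9, -5, 7; range = 7 − (-9) = 16.
v-values: 1, 5, -1; range = 5 − (-1) = 6.
Area = (16 × 6) / 2 = 48.

48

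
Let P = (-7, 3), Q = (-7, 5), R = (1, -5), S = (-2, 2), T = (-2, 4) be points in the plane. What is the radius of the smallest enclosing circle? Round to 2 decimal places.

By Welzl's lemma the MEC is supported by two points (diametrically opposite) or three points (on a circumcircle).
The farthest pair is Q–R with squared distance 164. The circle on this segment as diameter has centre (-3, 0) and r² = 164/4 = 41.
Check P: distance² to centre = 25 ≤ 41, so it lies inside.
All remaining points lie in this disk, and no smaller disk contains both endpoints, so this is the minimum enclosing circle.
r = √41 ≈ 6.40.

6.40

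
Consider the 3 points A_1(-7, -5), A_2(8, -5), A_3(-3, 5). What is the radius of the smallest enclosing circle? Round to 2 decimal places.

Side lengths²: A_1A_2² = 225, A_1A_3² = 116, A_2A_3² = 221.
Since A_1A_2² = 225 < 221 + 116 = 337, the triangle is acute, so the smallest enclosing circle is the circumcircle.
Circumcentre = (0.5, -2.2), r² = 64.09.
r = √(64.09) ≈ 8.01.

8.01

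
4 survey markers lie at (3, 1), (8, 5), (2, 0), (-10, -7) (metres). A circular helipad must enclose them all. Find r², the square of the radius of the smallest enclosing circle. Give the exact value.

A smallest enclosing disk is always determined by at most three of the input points on its boundary.
The farthest pair is (8, 5)–(-10, -7) with squared distance 468. The circle on this segment as diameter has centre (-1, -1) and r² = 468/4 = 117.
Check (3, 1): distance² to centre = 20 ≤ 117, so it lies inside.
All remaining points lie in this disk, and no smaller disk contains both endpoints, so this is the minimum enclosing circle.

117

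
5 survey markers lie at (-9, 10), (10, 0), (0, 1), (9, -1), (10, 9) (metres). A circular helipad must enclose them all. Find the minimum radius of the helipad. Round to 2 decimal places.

10.74

The minimum enclosing circle of a finite set is fixed by two of the points (as a diameter) or three (as a circumcircle).
The farthest pair is (-9, 10)–(10, 0) with squared distance 461. The circle on this segment as diameter has centre (0.5, 5) and r² = 461/4 = 115.25.
Check (0, 1): distance² to centre = 16.25 ≤ 115.25, so it lies inside.
All remaining points lie in this disk, and no smaller disk contains both endpoints, so this is the minimum enclosing circle.
r = √(115.25) ≈ 10.74.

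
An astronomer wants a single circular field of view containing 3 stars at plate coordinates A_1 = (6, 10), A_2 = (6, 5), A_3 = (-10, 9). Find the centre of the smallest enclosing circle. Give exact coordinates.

Side lengths²: A_1A_2² = 25, A_1A_3² = 257, A_2A_3² = 272.
Since A_2A_3² = 272 < 257 + 25 = 282, the triangle is acute, so the smallest enclosing circle is the circumcircle.
Circumcentre = (-1.875, 7.5), r² = 68.265625.
Centre = (-1.875, 7.5).

(-1.875, 7.5)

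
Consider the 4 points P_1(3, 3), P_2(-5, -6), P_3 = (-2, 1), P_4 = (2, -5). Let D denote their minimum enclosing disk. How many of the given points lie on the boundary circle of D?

2

A smallest enclosing disk is always determined by at most three of the input points on its boundary.
The farthest pair is P_1–P_2 with squared distance 145. The circle on this segment as diameter has centre (-1, -1.5) and r² = 145/4 = 36.25.
Check P_3: distance² to centre = 7.25 ≤ 36.25, so it lies inside.
All remaining points lie in this disk, and no smaller disk contains both endpoints, so this is the minimum enclosing circle.
The points at distance exactly r from the centre are P_1, P_2 — 2 points.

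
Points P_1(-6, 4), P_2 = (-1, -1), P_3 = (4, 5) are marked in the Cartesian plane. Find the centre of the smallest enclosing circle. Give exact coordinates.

(-21/22, 89/22)

Side lengths²: P_1P_2² = 50, P_1P_3² = 101, P_2P_3² = 61.
Since P_1P_3² = 101 < 61 + 50 = 111, the triangle is acute, so the smallest enclosing circle is the circumcircle.
Circumcentre = (-21/22, 89/22), r² = 6161/242.
Centre = (-21/22, 89/22).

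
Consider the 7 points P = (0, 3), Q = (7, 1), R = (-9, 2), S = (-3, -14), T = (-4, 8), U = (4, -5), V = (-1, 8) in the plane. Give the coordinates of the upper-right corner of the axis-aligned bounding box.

x-range [-9, 7], y-range [-14, 8].
The upper-right corner is (7, 8).

(7, 8)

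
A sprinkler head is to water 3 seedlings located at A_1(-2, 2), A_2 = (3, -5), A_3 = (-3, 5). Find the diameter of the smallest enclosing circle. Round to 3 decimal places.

Side lengths²: A_1A_2² = 74, A_1A_3² = 10, A_2A_3² = 136.
Since A_2A_3² = 136 ≥ 74 + 10 = 84, the angle opposite A_2A_3 is not acute, so the smallest enclosing circle has A_2A_3 as diameter.
Centre = midpoint of A_2A_3 = (0, 0), r² = 136/4 = 34.
Diameter = 2r = 2√34 ≈ 11.662.

11.662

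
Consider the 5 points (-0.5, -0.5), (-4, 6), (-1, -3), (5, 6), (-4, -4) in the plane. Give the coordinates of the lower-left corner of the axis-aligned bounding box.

x-range [-4, 5], y-range [-4, 6].
The lower-left corner is (-4, -4).

(-4, -4)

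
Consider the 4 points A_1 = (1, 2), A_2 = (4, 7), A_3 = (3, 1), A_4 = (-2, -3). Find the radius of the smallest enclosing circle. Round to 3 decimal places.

5.831

The minimum enclosing circle of a finite set is fixed by two of the points (as a diameter) or three (as a circumcircle).
The farthest pair is A_2–A_4 with squared distance 136. The circle on this segment as diameter has centre (1, 2) and r² = 136/4 = 34.
Check A_1: distance² to centre = 0 ≤ 34, so it lies inside.
All remaining points lie in this disk, and no smaller disk contains both endpoints, so this is the minimum enclosing circle.
r = √34 ≈ 5.831.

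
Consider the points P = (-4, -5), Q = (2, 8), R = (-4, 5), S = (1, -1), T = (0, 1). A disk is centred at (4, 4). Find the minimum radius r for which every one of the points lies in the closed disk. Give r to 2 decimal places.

The required radius is the distance from (4, 4) to the farthest point.
Squared distances: 145, 20, 65, 34, 25.
Maximum is 145, attained at P.
r = √145 ≈ 12.04.

12.04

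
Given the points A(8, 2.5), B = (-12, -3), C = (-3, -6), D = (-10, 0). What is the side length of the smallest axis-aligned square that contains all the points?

The bounding box has width 20 and height 8.5.
An axis-aligned square enclosing the set must have side ≥ max(width, height).
So the minimum side is max(20, 8.5) = 20.

20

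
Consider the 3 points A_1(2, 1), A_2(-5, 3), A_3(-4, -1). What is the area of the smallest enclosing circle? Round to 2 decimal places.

Side lengths²: A_1A_2² = 53, A_1A_3² = 40, A_2A_3² = 17.
Since A_1A_2² = 53 < 40 + 17 = 57, the triangle is acute, so the smallest enclosing circle is the circumcircle.
Circumcentre = (-41/26, 45/26), r² = 4505/338.
Area = π·r² = π·4505/338 ≈ 41.87.

41.87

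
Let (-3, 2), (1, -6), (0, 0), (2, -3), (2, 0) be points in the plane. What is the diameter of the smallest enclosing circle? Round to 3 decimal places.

8.944

The farthest pair is (-3, 2)–(1, -6) with squared distance 80. The circle on this segment as diameter has centre (-1, -2) and r² = 80/4 = 20.
Check (0, 0): distance² to centre = 5 ≤ 20, so it lies inside.
All remaining points lie in this disk, and no smaller disk contains both endpoints, so this is the minimum enclosing circle.
Diameter = 2r = 2√20 ≈ 8.944.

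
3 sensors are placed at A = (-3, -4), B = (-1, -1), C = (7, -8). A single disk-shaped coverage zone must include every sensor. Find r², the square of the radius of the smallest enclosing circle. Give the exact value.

42601/1444

Side lengths²: AB² = 13, AC² = 116, BC² = 113.
Since AC² = 116 < 113 + 13 = 126, the triangle is acute, so the smallest enclosing circle is the circumcircle.
Circumcentre = (43/19, -203/38), r² = 42601/1444.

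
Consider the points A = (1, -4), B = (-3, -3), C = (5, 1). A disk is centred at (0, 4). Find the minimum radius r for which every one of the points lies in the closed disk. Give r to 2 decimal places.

The required radius is the distance from (0, 4) to the farthest point.
Squared distances: 65, 58, 34.
Maximum is 65, attained at A.
r = √65 ≈ 8.06.

8.06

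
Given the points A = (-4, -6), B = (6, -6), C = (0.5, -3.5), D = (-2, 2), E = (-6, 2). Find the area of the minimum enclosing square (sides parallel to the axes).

144

The bounding box has width 12 and height 8.
An axis-aligned square enclosing the set must have side ≥ max(width, height).
So the minimum side is max(12, 8) = 12.
Area = 12² = 144.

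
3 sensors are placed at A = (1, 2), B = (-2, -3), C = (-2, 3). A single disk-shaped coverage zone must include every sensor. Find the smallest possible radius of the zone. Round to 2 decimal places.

Side lengths²: AB² = 34, AC² = 10, BC² = 36.
Since BC² = 36 < 34 + 10 = 44, the triangle is acute, so the smallest enclosing circle is the circumcircle.
Circumcentre = (-4/3, 0), r² = 85/9.
r = √(85/9) ≈ 3.07.

3.07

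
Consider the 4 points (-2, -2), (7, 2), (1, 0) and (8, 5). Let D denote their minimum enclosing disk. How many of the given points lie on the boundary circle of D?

2

By Welzl's lemma the MEC is supported by two points (diametrically opposite) or three points (on a circumcircle).
The farthest pair is (-2, -2)–(8, 5) with squared distance 149. The circle on this segment as diameter has centre (3, 1.5) and r² = 149/4 = 37.25.
Check (7, 2): distance² to centre = 16.25 ≤ 37.25, so it lies inside.
All remaining points lie in this disk, and no smaller disk contains both endpoints, so this is the minimum enclosing circle.
The points at distance exactly r from the centre are (-2, -2), (8, 5) — 2 points.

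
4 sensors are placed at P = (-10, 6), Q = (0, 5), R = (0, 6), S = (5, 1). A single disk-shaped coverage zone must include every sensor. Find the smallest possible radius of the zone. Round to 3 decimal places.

The minimum enclosing circle of a finite set is fixed by two of the points (as a diameter) or three (as a circumcircle).
The farthest pair is P–S with squared distance 250. The circle on this segment as diameter has centre (-2.5, 3.5) and r² = 250/4 = 62.5.
Check Q: distance² to centre = 8.5 ≤ 62.5, so it lies inside.
All remaining points lie in this disk, and no smaller disk contains both endpoints, so this is the minimum enclosing circle.
r = √(62.5) ≈ 7.906.

7.906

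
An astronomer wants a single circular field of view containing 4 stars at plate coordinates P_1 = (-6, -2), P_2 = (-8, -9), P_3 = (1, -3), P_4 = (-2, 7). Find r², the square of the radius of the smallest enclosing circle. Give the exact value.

By Welzl's lemma the MEC is supported by two points (diametrically opposite) or three points (on a circumcircle).
The farthest pair is P_2–P_4 with squared distance 292. The circle on this segment as diameter has centre (-5, -1) and r² = 292/4 = 73.
Check P_1: distance² to centre = 2 ≤ 73, so it lies inside.
All remaining points lie in this disk, and no smaller disk contains both endpoints, so this is the minimum enclosing circle.

73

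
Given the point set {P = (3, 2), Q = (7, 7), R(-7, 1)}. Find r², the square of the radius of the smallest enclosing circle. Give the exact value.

Side lengths²: PQ² = 41, PR² = 101, QR² = 232.
Since QR² = 232 ≥ 101 + 41 = 142, the angle opposite QR is not acute, so the smallest enclosing circle has QR as diameter.
Centre = midpoint of QR = (0, 4), r² = 232/4 = 58.

58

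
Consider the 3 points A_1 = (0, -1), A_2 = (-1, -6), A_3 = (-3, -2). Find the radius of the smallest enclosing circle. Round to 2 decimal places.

Side lengths²: A_1A_2² = 26, A_1A_3² = 10, A_2A_3² = 20.
Since A_1A_2² = 26 < 20 + 10 = 30, the triangle is acute, so the smallest enclosing circle is the circumcircle.
Circumcentre = (-6/7, -24/7), r² = 325/49.
r = √(325/49) ≈ 2.58.

2.58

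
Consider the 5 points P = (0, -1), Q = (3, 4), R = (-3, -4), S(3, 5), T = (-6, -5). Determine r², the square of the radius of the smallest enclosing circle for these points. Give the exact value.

45.25

The minimum enclosing circle of a finite set is fixed by two of the points (as a diameter) or three (as a circumcircle).
The farthest pair is S–T with squared distance 181. The circle on this segment as diameter has centre (-1.5, 0) and r² = 181/4 = 45.25.
Check P: distance² to centre = 3.25 ≤ 45.25, so it lies inside.
All remaining points lie in this disk, and no smaller disk contains both endpoints, so this is the minimum enclosing circle.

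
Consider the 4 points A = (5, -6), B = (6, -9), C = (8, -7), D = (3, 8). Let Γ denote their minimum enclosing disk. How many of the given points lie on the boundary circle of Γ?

The farthest pair is B–D with squared distance 298. The circle on this segment as diameter has centre (4.5, -0.5) and r² = 298/4 = 74.5.
Check A: distance² to centre = 30.5 ≤ 74.5, so it lies inside.
All remaining points lie in this disk, and no smaller disk contains both endpoints, so this is the minimum enclosing circle.
The points at distance exactly r from the centre are B, D — 2 points.

2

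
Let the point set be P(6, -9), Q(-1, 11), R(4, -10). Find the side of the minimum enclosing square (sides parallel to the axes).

The bounding box has width 7 and height 21.
An axis-aligned square enclosing the set must have side ≥ max(width, height).
So the minimum side is max(7, 21) = 21.

21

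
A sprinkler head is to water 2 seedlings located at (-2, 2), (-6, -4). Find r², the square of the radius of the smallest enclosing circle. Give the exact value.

The smallest circle enclosing two points has them as diameter endpoints.
Centre = midpoint = (-4, -1); r² = |(-2, 2)−(-6, -4)|²/4 = 52/4 = 13.

13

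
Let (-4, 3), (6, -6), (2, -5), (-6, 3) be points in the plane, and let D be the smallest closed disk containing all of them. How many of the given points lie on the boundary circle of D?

By Welzl's lemma the MEC is supported by two points (diametrically opposite) or three points (on a circumcircle).
The farthest pair is (6, -6)–(-6, 3) with squared distance 225. The circle on this segment as diameter has centre (0, -1.5) and r² = 225/4 = 56.25.
Check (-4, 3): distance² to centre = 36.25 ≤ 56.25, so it lies inside.
All remaining points lie in this disk, and no smaller disk contains both endpoints, so this is the minimum enclosing circle.
The points at distance exactly r from the centre are (6, -6), (-6, 3) — 2 points.

2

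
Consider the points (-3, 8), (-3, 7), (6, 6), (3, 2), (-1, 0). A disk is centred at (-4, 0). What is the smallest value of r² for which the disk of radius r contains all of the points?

The required radius is the distance from (-4, 0) to the farthest point.
Squared distances: 65, 50, 136, 53, 9.
Maximum is 136, attained at (6, 6).

136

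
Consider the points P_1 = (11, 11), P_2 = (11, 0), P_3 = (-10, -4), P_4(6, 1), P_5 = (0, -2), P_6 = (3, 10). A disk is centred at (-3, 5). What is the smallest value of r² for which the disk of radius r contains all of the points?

232

The required radius is the distance from (-3, 5) to the farthest point.
Squared distances: 232, 221, 130, 97, 58, 61.
Maximum is 232, attained at P_1.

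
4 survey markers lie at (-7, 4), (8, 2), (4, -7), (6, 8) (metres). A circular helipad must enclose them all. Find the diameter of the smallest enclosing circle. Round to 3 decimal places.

By Welzl's lemma the MEC is supported by two points (diametrically opposite) or three points (on a circumcircle).
The minimum enclosing circle is determined by three boundary points: (-7, 4), (4, -7), (6, 8).
Their circumcentre is (35/34, 35/34) with r² = 42365/578.
The farthest remaining point (8, 2) is at distance² 28629/578 ≤ 42365/578.
Diameter = 2r = 2√(42365/578) ≈ 17.123.

17.123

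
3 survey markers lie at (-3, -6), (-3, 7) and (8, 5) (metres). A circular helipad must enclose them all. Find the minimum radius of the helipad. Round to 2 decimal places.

7.91

Call the three points A, B, C in the order given.
Side lengths²: AB² = 169, AC² = 242, BC² = 125.
Since AC² = 242 < 169 + 125 = 294, the triangle is acute, so the smallest enclosing circle is the circumcircle.
Circumcentre = (1.5, 0.5), r² = 62.5.
r = √(62.5) ≈ 7.91.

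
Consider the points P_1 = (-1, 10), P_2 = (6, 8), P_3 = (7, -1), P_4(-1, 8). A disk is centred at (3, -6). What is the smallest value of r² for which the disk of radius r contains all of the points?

272

The required radius is the distance from (3, -6) to the farthest point.
Squared distances: 272, 205, 41, 212.
Maximum is 272, attained at P_1.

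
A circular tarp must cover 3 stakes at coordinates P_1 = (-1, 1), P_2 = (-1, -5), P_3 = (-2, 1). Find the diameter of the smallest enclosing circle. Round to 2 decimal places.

6.08

Side lengths²: P_1P_2² = 36, P_1P_3² = 1, P_2P_3² = 37.
Since P_2P_3² = 37 ≥ 36 + 1 = 37, the angle opposite P_2P_3 is not acute, so the smallest enclosing circle has P_2P_3 as diameter.
Centre = midpoint of P_2P_3 = (-1.5, -2), r² = 37/4 = 9.25.
Diameter = 2r = 2√(9.25) ≈ 6.08.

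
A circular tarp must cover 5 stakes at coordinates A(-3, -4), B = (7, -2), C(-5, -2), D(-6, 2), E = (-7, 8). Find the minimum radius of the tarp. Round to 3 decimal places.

8.602

A smallest enclosing disk is always determined by at most three of the input points on its boundary.
The farthest pair is B–E with squared distance 296. The circle on this segment as diameter has centre (0, 3) and r² = 296/4 = 74.
Check A: distance² to centre = 58 ≤ 74, so it lies inside.
All remaining points lie in this disk, and no smaller disk contains both endpoints, so this is the minimum enclosing circle.
r = √74 ≈ 8.602.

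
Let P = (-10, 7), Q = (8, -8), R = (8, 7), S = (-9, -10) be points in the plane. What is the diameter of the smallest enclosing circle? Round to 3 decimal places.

The minimum enclosing circle of a finite set is fixed by two of the points (as a diameter) or three (as a circumcircle).
The minimum enclosing circle is determined by three boundary points: P, R, S.
Their circumcentre is (-1, -1) with r² = 145.
The farthest remaining point Q is at distance² 130 ≤ 145.
Diameter = 2r = 2√145 ≈ 24.083.

24.083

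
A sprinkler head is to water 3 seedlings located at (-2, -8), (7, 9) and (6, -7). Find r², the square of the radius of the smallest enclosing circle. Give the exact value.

92.5

Call the three points A, B, C in the order given.
Side lengths²: AB² = 370, AC² = 65, BC² = 257.
Since AB² = 370 ≥ 257 + 65 = 322, the angle opposite AB is not acute, so the smallest enclosing circle has AB as diameter.
Centre = midpoint of AB = (2.5, 0.5), r² = 370/4 = 92.5.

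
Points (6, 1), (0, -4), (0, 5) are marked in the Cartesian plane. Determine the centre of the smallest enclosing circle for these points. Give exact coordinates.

Call the three points A, B, C in the order given.
Side lengths²: AB² = 61, AC² = 52, BC² = 81.
Since BC² = 81 < 61 + 52 = 113, the triangle is acute, so the smallest enclosing circle is the circumcircle.
Circumcentre = (4/3, 0.5), r² = 793/36.
Centre = (4/3, 0.5).

(4/3, 0.5)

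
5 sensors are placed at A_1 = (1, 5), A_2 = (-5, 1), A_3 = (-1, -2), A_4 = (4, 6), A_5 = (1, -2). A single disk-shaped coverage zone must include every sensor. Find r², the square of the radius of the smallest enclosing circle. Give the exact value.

19345/722

The minimum enclosing circle is determined by three boundary points: A_2, A_4, A_5.
Their circumcentre is (-9/38, 115/38) with r² = 19345/722.
The farthest remaining point A_3 is at distance² 18661/722 ≤ 19345/722.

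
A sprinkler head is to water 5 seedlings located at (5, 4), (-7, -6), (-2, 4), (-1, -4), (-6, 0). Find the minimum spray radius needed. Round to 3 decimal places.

7.810

By Welzl's lemma the MEC is supported by two points (diametrically opposite) or three points (on a circumcircle).
The farthest pair is (5, 4)–(-7, -6) with squared distance 244. The circle on this segment as diameter has centre (-1, -1) and r² = 244/4 = 61.
Check (-2, 4): distance² to centre = 26 ≤ 61, so it lies inside.
All remaining points lie in this disk, and no smaller disk contains both endpoints, so this is the minimum enclosing circle.
r = √61 ≈ 7.810.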